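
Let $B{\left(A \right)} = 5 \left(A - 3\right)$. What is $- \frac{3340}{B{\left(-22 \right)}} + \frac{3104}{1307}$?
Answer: $\frac{950676}{32675} \approx 29.095$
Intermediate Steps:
$B{\left(A \right)} = -15 + 5 A$ ($B{\left(A \right)} = 5 \left(-3 + A\right) = -15 + 5 A$)
$- \frac{3340}{B{\left(-22 \right)}} + \frac{3104}{1307} = - \frac{3340}{-15 + 5 \left(-22\right)} + \frac{3104}{1307} = - \frac{3340}{-15 - 110} + 3104 \cdot \frac{1}{1307} = - \frac{3340}{-125} + \frac{3104}{1307} = \left(-3340\right) \left(- \frac{1}{125}\right) + \frac{3104}{1307} = \frac{668}{25} + \frac{3104}{1307} = \frac{950676}{32675}$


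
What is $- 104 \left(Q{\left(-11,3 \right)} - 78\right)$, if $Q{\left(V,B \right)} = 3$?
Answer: $7800$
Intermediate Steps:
$- 104 \left(Q{\left(-11,3 \right)} - 78\right) = - 104 \left(3 - 78\right) = \left(-104\right) \left(-75\right) = 7800$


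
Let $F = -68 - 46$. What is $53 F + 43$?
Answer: $-5999$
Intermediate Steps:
$F = -114$
$53 F + 43 = 53 \left(-114\right) + 43 = -6042 + 43 = -5999$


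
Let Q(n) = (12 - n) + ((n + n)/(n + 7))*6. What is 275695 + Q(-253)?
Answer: 11314866/41 ≈ 2.7597e+5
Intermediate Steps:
Q(n) = 12 - n + 12*n/(7 + n) (Q(n) = (12 - n) + ((2*n)/(7 + n))*6 = (12 - n) + (2*n/(7 + n))*6 = (12 - n) + 12*n/(7 + n) = 12 - n + 12*n/(7 + n))
275695 + Q(-253) = 275695 + (84 - 1*(-253)² + 17*(-253))/(7 - 253) = 275695 + (84 - 1*64009 - 4301)/(-246) = 275695 - (84 - 64009 - 4301)/246 = 275695 - 1/246*(-68226) = 275695 + 11371/41 = 11314866/41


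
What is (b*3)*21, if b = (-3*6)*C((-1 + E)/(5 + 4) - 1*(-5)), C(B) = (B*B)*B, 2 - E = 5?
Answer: -964894/9 ≈ -1.0721e+5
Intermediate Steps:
E = -3 (E = 2 - 1*5 = 2 - 5 = -3)
C(B) = B**3 (C(B) = B**2*B = B**3)
b = -137842/81 (b = (-3*6)*((-1 - 3)/(5 + 4) - 1*(-5))**3 = -18*(-4/9 + 5)**3 = -18*(41/9)**3 = -18*68921/729 = -137842/81 ≈ -1701.8)
(b*3)*21 = -137842/81*3*21 = -137842/27*21 = -964894/9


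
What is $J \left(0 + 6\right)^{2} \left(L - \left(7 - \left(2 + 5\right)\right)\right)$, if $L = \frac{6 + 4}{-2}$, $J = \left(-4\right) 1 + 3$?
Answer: $180$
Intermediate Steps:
$J = -1$ ($J = -4 + 3 = -1$)
$L = -5$ ($L = \left(- \frac{1}{2}\right) 10 = -5$)
$J \left(0 + 6\right)^{2} \left(L - \left(7 - \left(2 + 5\right)\right)\right) = - \left(0 + 6\right)^{2} \left(-5 - \left(7 - \left(2 + 5\right)\right)\right) = - 6^{2} \left(-5 - \left(7 - 7\right)\right) = \left(-1\right) 36 \left(-5 - \left(7 - 7\right)\right) = - 36 \left(-5 - 0\right) = - 36 \left(-5 + 0\right) = \left(-36\right) \left(-5\right) = 180$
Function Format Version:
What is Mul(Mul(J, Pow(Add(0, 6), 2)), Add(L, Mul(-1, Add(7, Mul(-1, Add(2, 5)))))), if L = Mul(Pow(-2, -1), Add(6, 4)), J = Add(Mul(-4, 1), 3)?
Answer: 180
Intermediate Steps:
J = -1 (J = Add(-4, 3) = -1)
L = -5 (L = Mul(Rational(-1, 2), 10) = -5)
Mul(Mul(J, Pow(Add(0, 6), 2)), Add(L, Mul(-1, Add(7, Mul(-1, Add(2, 5)))))) = Mul(Mul(-1, Pow(Add(0, 6), 2)), Add(-5, Mul(-1, Add(7, Mul(-1, Add(2, 5)))))) = Mul(Mul(-1, Pow(6, 2)), Add(-5, Mul(-1, Add(7, Mul(-1, 7))))) = Mul(Mul(-1, 36), Add(-5, Mul(-1, Add(7, -7)))) = Mul(-36, Add(-5, Mul(-1, 0))) = Mul(-36, Add(-5, 0)) = Mul(-36, -5) = 180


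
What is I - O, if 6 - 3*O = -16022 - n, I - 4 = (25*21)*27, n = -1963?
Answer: 28472/3 ≈ 9490.7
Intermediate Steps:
I = 14179 (I = 4 + (25*21)*27 = 4 + 525*27 = 4 + 14175 = 14179)
O = 14065/3 (O = 2 - (-16022 - 1*(-1963))/3 = 2 - (-16022 + 1963)/3 = 2 - ⅓*(-14059) = 2 + 14059/3 = 14065/3 ≈ 4688.3)
I - O = 14179 - 1*14065/3 = 14179 - 14065/3 = 28472/3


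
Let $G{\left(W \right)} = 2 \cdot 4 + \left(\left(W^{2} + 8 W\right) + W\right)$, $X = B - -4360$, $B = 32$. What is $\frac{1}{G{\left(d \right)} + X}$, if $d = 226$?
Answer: $\frac{1}{57510} \approx 1.7388 \cdot 10^{-5}$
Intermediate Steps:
$X = 4392$ ($X = 32 - -4360 = 32 + 4360 = 4392$)
$G{\left(W \right)} = 8 + W^{2} + 9 W$ ($G{\left(W \right)} = 8 + \left(W^{2} + 9 W\right) = 8 + W^{2} + 9 W$)
$\frac{1}{G{\left(d \right)} + X} = \frac{1}{\left(8 + 226^{2} + 9 \cdot 226\right) + 4392} = \frac{1}{\left(8 + 51076 + 2034\right) + 4392} = \frac{1}{53118 + 4392} = \frac{1}{57510}$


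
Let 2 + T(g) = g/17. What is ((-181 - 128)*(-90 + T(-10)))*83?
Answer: 40368378/17 ≈ 2.3746e+6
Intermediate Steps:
T(g) = -2 + g/17
((-181 - 128)*(-90 + T(-10)))*83 = ((-181 - 128)*(-90 + (-2 + (1/17)*(-10))))*83 = -309*(-90 + (-2 - 10/17))*83 = -309*(-90 - 44/17)*83 = -309*(-1574/17)*83 = (486366/17)*83 = 40368378/17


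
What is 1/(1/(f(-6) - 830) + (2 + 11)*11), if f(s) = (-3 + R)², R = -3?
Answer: 794/113541 ≈ 0.0069931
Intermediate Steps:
f(s) = 36 (f(s) = (-3 - 3)² = (-6)² = 36)
1/(1/(f(-6) - 830) + (2 + 11)*11) = 1/(1/(36 - 830) + (2 + 11)*11) = 1/(1/(-794) + 13*11) = 1/(-1/794 + 143) = 1/(113541/794) = 794/113541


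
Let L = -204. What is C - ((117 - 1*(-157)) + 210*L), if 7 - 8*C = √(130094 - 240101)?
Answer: 340535/8 - 3*I*√12223/8 ≈ 42567.0 - 41.459*I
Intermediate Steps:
C = 7/8 - 3*I*√12223/8 (C = 7/8 - √(130094 - 240101)/8 = 7/8 - 3*I*√12223/8 ≈ 0.875 - 41.459*I)
C - ((117 - 1*(-157)) + 210*L) = (7/8 - 3*I*√12223/8) - ((117 - 1*(-157)) + 210*(-204)) = (7/8 - 3*I*√12223/8) - ((117 + 157) - 42840) = (7/8 - 3*I*√12223/8) - (274 - 42840) = (7/8 - 3*I*√12223/8) - 1*(-42566) = (7/8 - 3*I*√12223/8) + 42566 = 340535/8 - 3*I*√12223/8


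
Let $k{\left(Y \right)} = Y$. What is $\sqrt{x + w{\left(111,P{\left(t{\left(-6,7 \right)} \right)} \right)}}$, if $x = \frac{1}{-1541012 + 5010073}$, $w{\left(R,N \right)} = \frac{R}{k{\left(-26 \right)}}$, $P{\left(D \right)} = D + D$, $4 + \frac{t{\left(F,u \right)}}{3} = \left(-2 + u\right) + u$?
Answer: $\frac{i \sqrt{34731230518801570}}{90195586} \approx 2.0662 i$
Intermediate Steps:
$t{\left(F,u \right)} = -18 + 6 u$ ($t{\left(F,u \right)} = -12 + 3 \left(\left(-2 + u\right) + u\right) = -12 + 3 \left(-2 + 2 u\right) = -12 + \left(-6 + 6 u\right) = -18 + 6 u$)
$P{\left(D \right)} = 2 D$
$w{\left(R,N \right)} = - \frac{R}{26}$ ($w{\left(R,N \right)} = \frac{R}{-26} = R \left(- \frac{1}{26}\right) = - \frac{R}{26}$)
$x = \frac{1}{3469061} \approx 2.8826 \cdot 10^{-7}$
$\sqrt{x + w{\left(111,P{\left(t{\left(-6,7 \right)} \right)} \right)}} = \sqrt{\frac{1}{3469061} - \frac{111}{26}} = \sqrt{- \frac{385065745}{90195586}} = \frac{i \sqrt{34731230518801570}}{90195586}$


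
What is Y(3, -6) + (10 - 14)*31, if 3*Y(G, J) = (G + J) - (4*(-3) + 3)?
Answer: -122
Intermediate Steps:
Y(G, J) = 3 + G/3 + J/3 (Y(G, J) = ((G + J) - (4*(-3) + 3))/3 = ((G + J) - (-12 + 3))/3 = ((G + J) - 1*(-9))/3 = ((G + J) + 9)/3 = (9 + G + J)/3 = 3 + G/3 + J/3)
Y(3, -6) + (10 - 14)*31 = (3 + (1/3)*3 + (1/3)*(-6)) + (10 - 14)*31 = (3 + 1 - 2) - 4*31 = 2 - 124 = -122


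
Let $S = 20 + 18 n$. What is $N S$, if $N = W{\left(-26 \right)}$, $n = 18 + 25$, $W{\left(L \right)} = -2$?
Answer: $-1588$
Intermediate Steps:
$n = 43$
$N = -2$
$S = 794$ ($S = 20 + 18 \cdot 43 = 20 + 774 = 794$)
$N S = \left(-2\right) 794 = -1588$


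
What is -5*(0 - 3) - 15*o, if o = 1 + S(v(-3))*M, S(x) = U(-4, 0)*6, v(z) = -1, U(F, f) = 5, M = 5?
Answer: -2250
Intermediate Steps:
S(x) = 30 (S(x) = 5*6 = 30)
o = 151 (o = 1 + 30*5 = 1 + 150 = 151)
-5*(0 - 3) - 15*o = -5*(0 - 3) - 15*151 = -5*(-3) - 2265 = 15 - 2265 = -2250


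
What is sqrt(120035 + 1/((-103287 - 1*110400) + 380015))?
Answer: sqrt(830192176342942)/83164 ≈ 346.46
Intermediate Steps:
sqrt(120035 + 1/((-103287 - 1*110400) + 380015)) = sqrt(120035 + 1/((-103287 - 110400) + 380015)) = sqrt(120035 + 1/(-213687 + 380015)) = sqrt(120035 + 1/166328) = sqrt(19965181481/166328) = sqrt(830192176342942)/83164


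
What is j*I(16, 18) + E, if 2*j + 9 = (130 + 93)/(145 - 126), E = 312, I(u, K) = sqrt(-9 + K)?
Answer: 6006/19 ≈ 316.11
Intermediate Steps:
j = 26/19 (j = -9/2 + ((130 + 93)/(145 - 126))/2 = -9/2 + (223/19)/2 = -9/2 + (223*(1/19))/2 = -9/2 + (1/2)*(223/19) = -9/2 + 223/38 = 26/19 ≈ 1.3684)
j*I(16, 18) + E = 26*sqrt(-9 + 18)/19 + 312 = 26*sqrt(9)/19 + 312 = (26/19)*3 + 312 = 78/19 + 312 = 6006/19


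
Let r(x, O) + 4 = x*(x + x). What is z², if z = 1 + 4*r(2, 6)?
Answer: 289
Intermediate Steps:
r(x, O) = -4 + 2*x² (r(x, O) = -4 + x*(x + x) = -4 + x*(2*x) = -4 + 2*x²)
z = 17 (z = 1 + 4*(-4 + 2*2²) = 1 + 4*(-4 + 2*4) = 1 + 4*(-4 + 8) = 1 + 4*4 = 1 + 16 = 17)
z² = 17² = 289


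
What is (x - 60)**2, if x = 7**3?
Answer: 80089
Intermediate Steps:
x = 343
(x - 60)**2 = (343 - 60)**2 = 283**2 = 80089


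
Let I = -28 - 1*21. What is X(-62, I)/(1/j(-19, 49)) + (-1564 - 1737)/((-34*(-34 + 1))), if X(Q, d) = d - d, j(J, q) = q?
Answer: -3301/1122 ≈ -2.9421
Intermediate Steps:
I = -49 (I = -28 - 21 = -49)
X(Q, d) = 0
X(-62, I)/(1/j(-19, 49)) + (-1564 - 1737)/((-34*(-34 + 1))) = 0/(1/49) + (-1564 - 1737)/((-34*(-34 + 1))) = 0/(1/49) - 3301/((-34*(-33))) = 0*49 - 3301/1122 = 0 - 3301*1/1122 = 0 - 3301/1122 = -3301/1122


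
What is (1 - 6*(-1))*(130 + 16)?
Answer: 1022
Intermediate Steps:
(1 - 6*(-1))*(130 + 16) = (1 + 6)*146 = 7*146 = 1022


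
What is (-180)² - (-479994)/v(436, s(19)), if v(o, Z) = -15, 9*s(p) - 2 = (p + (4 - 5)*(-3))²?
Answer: 2002/5 ≈ 400.40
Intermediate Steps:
s(p) = 2/9 + (3 + p)²/9 (s(p) = 2/9 + (p + (4 - 5)*(-3))²/9 = 2/9 + (p - 1*(-3))²/9 = 2/9 + (p + 3)²/9 = 2/9 + (3 + p)²/9)
(-180)² - (-479994)/v(436, s(19)) = (-180)² - (-479994)/(-15) = 32400 - (-479994)*(-1)/15 = 32400 - 1*159998/5 = 32400 - 159998/5 = 2002/5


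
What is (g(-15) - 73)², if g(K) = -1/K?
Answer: 1196836/225 ≈ 5319.3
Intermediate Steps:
(g(-15) - 73)² = (-1/(-15) - 73)² = (-1*(-1/15) - 73)² = (1/15 - 73)² = (-1094/15)² = 1196836/225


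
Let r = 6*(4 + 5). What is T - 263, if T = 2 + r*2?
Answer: -153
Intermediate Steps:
r = 54 (r = 6*9 = 54)
T = 110 (T = 2 + 54*2 = 2 + 108 = 110)
T - 263 = 110 - 263 = -153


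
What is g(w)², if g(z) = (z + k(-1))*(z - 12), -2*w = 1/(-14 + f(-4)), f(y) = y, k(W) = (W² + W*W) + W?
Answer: 254306809/1679616 ≈ 151.41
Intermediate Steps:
k(W) = W + 2*W² (k(W) = (W² + W²) + W = 2*W² + W = W + 2*W²)
w = 1/36 (w = -1/(2*(-14 - 4)) = -½/(-18) = -½*(-1/18) = 1/36 ≈ 0.027778)
g(z) = (1 + z)*(-12 + z) (g(z) = (z - (1 + 2*(-1)))*(z - 12) = (z - (1 - 2))*(-12 + z) = (z - 1*(-1))*(-12 + z) = (z + 1)*(-12 + z) = (1 + z)*(-12 + z))
g(w)² = (-12 + (1/36)² - 11*1/36)² = (-12 + 1/1296 - 11/36)² = (-15947/1296)² = 254306809/1679616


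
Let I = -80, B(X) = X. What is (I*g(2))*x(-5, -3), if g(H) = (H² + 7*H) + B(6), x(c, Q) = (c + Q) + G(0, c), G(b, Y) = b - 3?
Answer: 21120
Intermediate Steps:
G(b, Y) = -3 + b
x(c, Q) = -3 + Q + c (x(c, Q) = (c + Q) + (-3 + 0) = (Q + c) - 3 = -3 + Q + c)
g(H) = 6 + H² + 7*H (g(H) = (H² + 7*H) + 6 = 6 + H² + 7*H)
(I*g(2))*x(-5, -3) = (-80*(6 + 2² + 7*2))*(-3 - 3 - 5) = -80*(6 + 4 + 14)*(-11) = -80*24*(-11) = -1920*(-11) = 21120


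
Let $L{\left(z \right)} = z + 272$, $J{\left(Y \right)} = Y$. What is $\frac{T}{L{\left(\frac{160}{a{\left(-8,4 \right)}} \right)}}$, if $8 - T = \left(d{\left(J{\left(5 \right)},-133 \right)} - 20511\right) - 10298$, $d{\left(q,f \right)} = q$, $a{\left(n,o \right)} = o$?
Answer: $\frac{7703}{78} \approx 98.756$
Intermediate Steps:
$T = 30812$ ($T = 8 - \left(\left(5 - 20511\right) - 10298\right) = 8 - \left(-20506 - 10298\right) = 8 - -30804 = 8 + 30804 = 30812$)
$L{\left(z \right)} = 272 + z$
$\frac{T}{L{\left(\frac{160}{a{\left(-8,4 \right)}} \right)}} = \frac{30812}{272 + \frac{160}{4}} = \frac{30812}{272 + 160 \cdot \frac{1}{4}} = \frac{30812}{272 + 40} = \frac{30812}{312} = 30812 \cdot \frac{1}{312} = \frac{7703}{78}$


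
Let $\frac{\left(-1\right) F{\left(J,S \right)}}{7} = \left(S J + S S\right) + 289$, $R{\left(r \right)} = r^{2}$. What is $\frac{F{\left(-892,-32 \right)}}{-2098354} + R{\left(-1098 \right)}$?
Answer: $\frac{2529784184815}{2098354} \approx 1.2056 \cdot 10^{6}$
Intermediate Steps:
$F{\left(J,S \right)} = -2023 - 7 S^{2} - 7 J S$ ($F{\left(J,S \right)} = - 7 \left(\left(S J + S S\right) + 289\right) = - 7 \left(\left(J S + S^{2}\right) + 289\right) = - 7 \left(\left(S^{2} + J S\right) + 289\right) = - 7 \left(289 + S^{2} + J S\right) = -2023 - 7 S^{2} - 7 J S$)
$\frac{F{\left(-892,-32 \right)}}{-2098354} + R{\left(-1098 \right)} = \frac{-2023 - 7 \left(-32\right)^{2} - \left(-6244\right) \left(-32\right)}{-2098354} + \left(-1098\right)^{2} = \left(-2023 - 7168 - 199808\right) \left(- \frac{1}{2098354}\right) + 1205604 = \left(-208999\right) \left(- \frac{1}{2098354}\right) + 1205604 = \frac{208999}{2098354} + 1205604 = \frac{2529784184815}{2098354}$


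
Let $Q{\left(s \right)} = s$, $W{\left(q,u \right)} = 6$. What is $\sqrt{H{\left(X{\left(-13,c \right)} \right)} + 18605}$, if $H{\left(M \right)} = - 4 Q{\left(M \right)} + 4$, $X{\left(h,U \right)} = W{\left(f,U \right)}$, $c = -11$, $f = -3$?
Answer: $3 \sqrt{2065} \approx 136.33$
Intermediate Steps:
$X{\left(h,U \right)} = 6$
$H{\left(M \right)} = 4 - 4 M$ ($H{\left(M \right)} = - 4 M + 4 = 4 - 4 M$)
$\sqrt{H{\left(X{\left(-13,c \right)} \right)} + 18605} = \sqrt{\left(4 - 24\right) + 18605} = \sqrt{-20 + 18605} = \sqrt{18585} = 3 \sqrt{2065}$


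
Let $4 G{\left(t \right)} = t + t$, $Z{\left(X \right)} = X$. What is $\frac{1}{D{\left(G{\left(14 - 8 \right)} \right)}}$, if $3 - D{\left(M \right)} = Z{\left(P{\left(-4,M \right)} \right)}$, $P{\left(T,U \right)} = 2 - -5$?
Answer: $- \frac{1}{4} \approx -0.25$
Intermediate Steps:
$P{\left(T,U \right)} = 7$ ($P{\left(T,U \right)} = 2 + 5 = 7$)
$G{\left(t \right)} = \frac{t}{2}$ ($G{\left(t \right)} = \frac{t + t}{4} = \frac{2 t}{4} = \frac{t}{2}$)
$D{\left(M \right)} = -4$ ($D{\left(M \right)} = 3 - 7 = -4$)
$\frac{1}{D{\left(G{\left(14 - 8 \right)} \right)}} = \frac{1}{-4} = - \frac{1}{4}$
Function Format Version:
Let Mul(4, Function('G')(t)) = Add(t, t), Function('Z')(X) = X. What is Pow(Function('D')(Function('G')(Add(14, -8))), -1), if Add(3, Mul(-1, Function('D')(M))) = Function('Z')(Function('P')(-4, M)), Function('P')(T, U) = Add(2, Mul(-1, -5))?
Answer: Rational(-1, 4) ≈ -0.25000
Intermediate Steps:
Function('P')(T, U) = 7 (Function('P')(T, U) = Add(2, 5) = 7)
Function('G')(t) = Mul(Rational(1, 2), t) (Function('G')(t) = Mul(Rational(1, 4), Add(t, t)) = Mul(Rational(1, 4), Mul(2, t)) = Mul(Rational(1, 2), t))
Function('D')(M) = -4 (Function('D')(M) = Add(3, Mul(-1, 7)) = Add(3, -7) = -4)
Pow(Function('D')(Function('G')(Add(14, -8))), -1) = Pow(-4, -1) = Rational(-1, 4)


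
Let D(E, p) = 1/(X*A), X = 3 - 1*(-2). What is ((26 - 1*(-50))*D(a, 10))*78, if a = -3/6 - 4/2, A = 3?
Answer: 1976/5 ≈ 395.20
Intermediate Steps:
X = 5 (X = 3 + 2 = 5)
a = -5/2 (a = -3*⅙ - 4*½ = -½ - 2 = -5/2 ≈ -2.5000)
D(E, p) = 1/15 (D(E, p) = 1/(5*3) = 1/15)
((26 - 1*(-50))*D(a, 10))*78 = ((26 - 1*(-50))*(1/15))*78 = ((26 + 50)*(1/15))*78 = (76*(1/15))*78 = (76/15)*78 = 1976/5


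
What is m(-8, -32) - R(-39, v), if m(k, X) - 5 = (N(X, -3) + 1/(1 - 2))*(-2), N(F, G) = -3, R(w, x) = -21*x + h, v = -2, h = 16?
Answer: -45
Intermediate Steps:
R(w, x) = 16 - 21*x (R(w, x) = -21*x + 16 = 16 - 21*x)
m(k, X) = 13 (m(k, X) = 5 + (-3 + 1/(1 - 2))*(-2) = 5 + (-3 + 1/(-1))*(-2) = 5 + (-3 - 1)*(-2) = 5 - 4*(-2) = 5 + 8 = 13)
m(-8, -32) - R(-39, v) = 13 - (16 - 21*(-2)) = 13 - (16 + 42) = 13 - 1*58 = 13 - 58 = -45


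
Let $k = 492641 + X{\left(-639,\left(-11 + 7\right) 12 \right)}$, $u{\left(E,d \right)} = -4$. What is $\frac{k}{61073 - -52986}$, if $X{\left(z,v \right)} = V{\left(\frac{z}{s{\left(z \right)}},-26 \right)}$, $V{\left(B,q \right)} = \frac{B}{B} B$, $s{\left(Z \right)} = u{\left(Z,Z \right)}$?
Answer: $\frac{1971203}{456236} \approx 4.3206$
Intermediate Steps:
$s{\left(Z \right)} = -4$
$V{\left(B,q \right)} = B$ ($V{\left(B,q \right)} = 1 B = B$)
$X{\left(z,v \right)} = - \frac{z}{4}$ ($X{\left(z,v \right)} = \frac{z}{-4} = z \left(- \frac{1}{4}\right) = - \frac{z}{4}$)
$k = \frac{1971203}{4}$ ($k = 492641 - - \frac{639}{4} = 492641 + \frac{639}{4} = \frac{1971203}{4} \approx 4.928 \cdot 10^{5}$)
$\frac{k}{61073 - -52986} = \frac{1971203}{4 \left(61073 - -52986\right)} = \frac{1971203}{4 \left(61073 + 52986\right)} = \frac{1971203}{4 \cdot 114059} = \frac{1971203}{4} \cdot \frac{1}{114059} = \frac{1971203}{456236}$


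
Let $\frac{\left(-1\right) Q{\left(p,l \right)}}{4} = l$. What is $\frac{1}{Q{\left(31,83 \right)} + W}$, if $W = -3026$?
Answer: $- \frac{1}{3358} \approx -0.0002978$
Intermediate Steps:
$Q{\left(p,l \right)} = - 4 l$
$\frac{1}{Q{\left(31,83 \right)} + W} = \frac{1}{\left(-4\right) 83 - 3026} = \frac{1}{-332 - 3026} = \frac{1}{-3358} = - \frac{1}{3358}$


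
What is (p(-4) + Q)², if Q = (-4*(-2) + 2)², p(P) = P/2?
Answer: 9604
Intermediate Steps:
p(P) = P/2 (p(P) = P*(½) = P/2)
Q = 100 (Q = (8 + 2)² = 10² = 100)
(p(-4) + Q)² = ((½)*(-4) + 100)² = (-2 + 100)² = 98² = 9604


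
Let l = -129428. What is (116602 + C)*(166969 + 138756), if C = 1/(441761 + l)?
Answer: 1590584646496225/44619 ≈ 3.5648e+10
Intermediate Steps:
C = 1/312333 (C = 1/(441761 - 129428) = 1/312333 ≈ 3.2017e-6)
(116602 + C)*(166969 + 138756) = (116602 + 1/312333)*(166969 + 138756) = (36418652467/312333)*305725 = 1590584646496225/44619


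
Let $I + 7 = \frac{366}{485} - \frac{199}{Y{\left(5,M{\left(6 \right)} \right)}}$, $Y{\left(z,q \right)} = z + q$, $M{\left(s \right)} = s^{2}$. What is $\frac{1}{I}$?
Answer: $- \frac{19885}{220704} \approx -0.090098$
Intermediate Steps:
$Y{\left(z,q \right)} = q + z$
$I = - \frac{220704}{19885}$ ($I = -7 + \left(\frac{366}{485} - \frac{199}{6^{2} + 5}\right) = -7 + \left(366 \cdot \frac{1}{485} - \frac{199}{36 + 5}\right) = -7 + \left(\frac{366}{485} - \frac{199}{41}\right) = -7 - \frac{81509}{19885} = - \frac{220704}{19885} \approx -11.099$)
$\frac{1}{I} = \frac{1}{- \frac{220704}{19885}} = - \frac{19885}{220704}$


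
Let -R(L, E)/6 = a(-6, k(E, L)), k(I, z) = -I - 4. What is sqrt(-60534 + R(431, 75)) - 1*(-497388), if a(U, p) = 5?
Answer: 497388 + 14*I*sqrt(309) ≈ 4.9739e+5 + 246.1*I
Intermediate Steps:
k(I, z) = -4 - I
R(L, E) = -30 (R(L, E) = -6*5 = -30)
sqrt(-60534 + R(431, 75)) - 1*(-497388) = sqrt(-60534 - 30) - 1*(-497388) = sqrt(-60564) + 497388 = 14*I*sqrt(309) + 497388 = 497388 + 14*I*sqrt(309)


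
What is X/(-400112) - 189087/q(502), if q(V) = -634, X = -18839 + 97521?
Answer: 18901523339/63417752 ≈ 298.05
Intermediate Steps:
X = 78682
X/(-400112) - 189087/q(502) = 78682/(-400112) - 189087/(-634) = 78682*(-1/400112) - 189087*(-1/634) = -39341/200056 + 189087/634 = 18901523339/63417752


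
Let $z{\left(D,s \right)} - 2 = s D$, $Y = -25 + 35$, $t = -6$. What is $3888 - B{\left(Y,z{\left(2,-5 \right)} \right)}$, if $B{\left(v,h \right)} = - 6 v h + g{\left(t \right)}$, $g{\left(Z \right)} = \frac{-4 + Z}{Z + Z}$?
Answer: $\frac{20443}{6} \approx 3407.2$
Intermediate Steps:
$Y = 10$
$z{\left(D,s \right)} = 2 + D s$ ($z{\left(D,s \right)} = 2 + s D = 2 + D s$)
$g{\left(Z \right)} = \frac{-4 + Z}{2 Z}$
$B{\left(v,h \right)} = \frac{5}{6} - 6 h v$ ($B{\left(v,h \right)} = - 6 v h + \frac{-4 - 6}{2 \left(-6\right)} = - 6 h v + \frac{1}{2} \left(- \frac{1}{6}\right) \left(-10\right) = - 6 h v + \frac{5}{6} = \frac{5}{6} - 6 h v$)
$3888 - B{\left(Y,z{\left(2,-5 \right)} \right)} = 3888 - \left(\frac{5}{6} - 6 \left(2 + 2 \left(-5\right)\right) 10\right) = 3888 - \left(\frac{5}{6} - 6 \left(2 - 10\right) 10\right) = 3888 - \left(\frac{5}{6} - \left(-48\right) 10\right) = 3888 - \left(\frac{5}{6} + 480\right) = 3888 - \frac{2885}{6} = \frac{20443}{6}$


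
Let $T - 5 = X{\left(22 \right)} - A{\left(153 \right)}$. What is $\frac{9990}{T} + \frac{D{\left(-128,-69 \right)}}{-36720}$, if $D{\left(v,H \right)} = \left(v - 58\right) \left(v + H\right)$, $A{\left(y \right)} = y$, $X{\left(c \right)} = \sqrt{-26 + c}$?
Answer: $- \frac{2295583639}{33519240} - \frac{4995 i}{5477} \approx -68.486 - 0.912 i$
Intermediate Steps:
$T = -148 + 2 i$ ($T = 5 + \left(\sqrt{-26 + 22} - 153\right) = 5 - \left(153 - \sqrt{-4}\right) = 5 - \left(153 - 2 i\right) = -148 + 2 i \approx -148.0 + 2.0 i$)
$D{\left(v,H \right)} = \left(-58 + v\right) \left(H + v\right)$
$\frac{9990}{T} + \frac{D{\left(-128,-69 \right)}}{-36720} = \frac{9990}{-148 + 2 i} + \frac{\left(-128\right)^{2} - -4002 - -7424 - -8832}{-36720} = 9990 \frac{-148 - 2 i}{21908} + \left(16384 + 4002 + 7424 + 8832\right) \left(- \frac{1}{36720}\right) = \frac{4995 \left(-148 - 2 i\right)}{10954} + 36642 \left(- \frac{1}{36720}\right) = \frac{4995 \left(-148 - 2 i\right)}{10954} - \frac{6107}{6120} = - \frac{6107}{6120} + \frac{4995 \left(-148 - 2 i\right)}{10954}$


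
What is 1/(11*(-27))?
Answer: -1/297 ≈ -0.0033670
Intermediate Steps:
1/(11*(-27)) = 1/(-297) = -1/297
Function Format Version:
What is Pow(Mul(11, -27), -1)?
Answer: Rational(-1, 297) ≈ -0.0033670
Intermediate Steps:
Pow(Mul(11, -27), -1) = Pow(-297, -1) = Rational(-1, 297)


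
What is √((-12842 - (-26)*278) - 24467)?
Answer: I*√30081 ≈ 173.44*I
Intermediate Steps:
√((-12842 - (-26)*278) - 24467) = √((-12842 - 1*(-7228)) - 24467) = √((-12842 + 7228) - 24467) = √(-5614 - 24467) = √(-30081) = I*√30081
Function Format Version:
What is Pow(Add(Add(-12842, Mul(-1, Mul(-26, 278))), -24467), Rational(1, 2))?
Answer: Mul(I, Pow(30081, Rational(1, 2))) ≈ Mul(173.44, I)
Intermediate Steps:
Pow(Add(Add(-12842, Mul(-1, Mul(-26, 278))), -24467), Rational(1, 2)) = Pow(Add(Add(-12842, Mul(-1, -7228)), -24467), Rational(1, 2)) = Pow(Add(Add(-12842, 7228), -24467), Rational(1, 2)) = Pow(Add(-5614, -24467), Rational(1, 2)) = Pow(-30081, Rational(1, 2)) = Mul(I, Pow(30081, Rational(1, 2)))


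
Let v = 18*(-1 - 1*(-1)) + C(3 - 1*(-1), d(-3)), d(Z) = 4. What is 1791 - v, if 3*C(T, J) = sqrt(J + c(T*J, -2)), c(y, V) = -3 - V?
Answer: 1791 - sqrt(3)/3 ≈ 1790.4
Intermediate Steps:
C(T, J) = sqrt(-1 + J)/3 (C(T, J) = sqrt(J + (-3 - 1*(-2)))/3 = sqrt(J + (-3 + 2))/3 = sqrt(J - 1)/3 = sqrt(-1 + J)/3)
v = sqrt(3)/3 (v = 18*(-1 - 1*(-1)) + sqrt(-1 + 4)/3 = 18*(-1 + 1) + sqrt(3)/3 = 18*0 + sqrt(3)/3 = 0 + sqrt(3)/3 = sqrt(3)/3 ≈ 0.57735)
1791 - v = 1791 - sqrt(3)/3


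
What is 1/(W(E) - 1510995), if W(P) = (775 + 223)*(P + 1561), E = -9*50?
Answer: -1/402217 ≈ -2.4862e-6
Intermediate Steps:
E = -450
W(P) = 1557878 + 998*P (W(P) = 998*(1561 + P) = 1557878 + 998*P)
1/(W(E) - 1510995) = 1/((1557878 + 998*(-450)) - 1510995) = 1/((1557878 - 449100) - 1510995) = 1/(1108778 - 1510995) = 1/(-402217) = -1/402217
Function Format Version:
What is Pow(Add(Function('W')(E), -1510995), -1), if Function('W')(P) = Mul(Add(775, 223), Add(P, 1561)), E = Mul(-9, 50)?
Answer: Rational(-1, 402217) ≈ -2.4862e-6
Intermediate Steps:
E = -450
Function('W')(P) = Add(1557878, Mul(998, P)) (Function('W')(P) = Mul(998, Add(1561, P)) = Add(1557878, Mul(998, P)))
Pow(Add(Function('W')(E), -1510995), -1) = Pow(Add(Add(1557878, Mul(998, -450)), -1510995), -1) = Pow(Add(Add(1557878, -449100), -1510995), -1) = Pow(Add(1108778, -1510995), -1) = Pow(-402217, -1) = Rational(-1, 402217)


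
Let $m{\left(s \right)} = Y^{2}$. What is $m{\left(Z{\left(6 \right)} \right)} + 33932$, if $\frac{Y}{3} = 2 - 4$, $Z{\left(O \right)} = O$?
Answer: $33968$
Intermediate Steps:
$Y = -6$ ($Y = 3 \left(2 - 4\right) = 3 \left(-2\right) = -6$)
$m{\left(s \right)} = 36$ ($m{\left(s \right)} = \left(-6\right)^{2} = 36$)
$m{\left(Z{\left(6 \right)} \right)} + 33932 = 36 + 33932 = 33968$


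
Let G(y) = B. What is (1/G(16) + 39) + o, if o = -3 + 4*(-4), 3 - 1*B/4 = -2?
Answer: 401/20 ≈ 20.050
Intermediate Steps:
B = 20 (B = 12 - 4*(-2) = 12 + 8 = 20)
G(y) = 20
o = -19 (o = -3 - 16 = -19)
(1/G(16) + 39) + o = (1/20 + 39) - 19 = 781/20 - 19 = 401/20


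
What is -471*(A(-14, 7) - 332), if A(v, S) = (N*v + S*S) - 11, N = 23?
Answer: 290136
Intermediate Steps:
A(v, S) = -11 + S² + 23*v (A(v, S) = (23*v + S*S) - 11 = (23*v + S²) - 11 = (S² + 23*v) - 11 = -11 + S² + 23*v)
-471*(A(-14, 7) - 332) = -471*((-11 + 7² + 23*(-14)) - 332) = -471*((-11 + 49 - 322) - 332) = -471*(-284 - 332) = -471*(-616) = 290136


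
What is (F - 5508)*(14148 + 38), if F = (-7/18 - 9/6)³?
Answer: -57031195570/729 ≈ -7.8232e+7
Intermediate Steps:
F = -4913/729 (F = (-7*1/18 - 9*⅙)³ = (-7/18 - 3/2)³ = (-17/9)³ = -4913/729 ≈ -6.7394)
(F - 5508)*(14148 + 38) = (-4913/729 - 5508)*(14148 + 38) = -4020245/729*14186 = -57031195570/729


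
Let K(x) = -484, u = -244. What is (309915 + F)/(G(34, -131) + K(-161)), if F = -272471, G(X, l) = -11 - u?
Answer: -37444/251 ≈ -149.18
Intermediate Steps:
G(X, l) = 233 (G(X, l) = -11 - 1*(-244) = -11 + 244 = 233)
(309915 + F)/(G(34, -131) + K(-161)) = (309915 - 272471)/(233 - 484) = 37444/(-251) = 37444*(-1/251) = -37444/251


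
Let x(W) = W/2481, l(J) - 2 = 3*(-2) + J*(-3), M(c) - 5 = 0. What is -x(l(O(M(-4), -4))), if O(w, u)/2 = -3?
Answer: -14/2481 ≈ -0.0056429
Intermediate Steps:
M(c) = 5 (M(c) = 5 + 0 = 5)
O(w, u) = -6 (O(w, u) = 2*(-3) = -6)
l(J) = -4 - 3*J (l(J) = 2 + (3*(-2) + J*(-3)) = 2 + (-6 - 3*J) = -4 - 3*J)
x(W) = W/2481 (x(W) = W*(1/2481) = W/2481)
-x(l(O(M(-4), -4))) = -(-4 - 3*(-6))/2481 = -(-4 + 18)/2481 = -14/2481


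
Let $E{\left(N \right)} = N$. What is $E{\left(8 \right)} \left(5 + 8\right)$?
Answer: $104$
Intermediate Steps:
$E{\left(8 \right)} \left(5 + 8\right) = 8 \left(5 + 8\right) = 8 \cdot 13 = 104$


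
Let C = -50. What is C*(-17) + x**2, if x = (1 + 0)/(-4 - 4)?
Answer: 54401/64 ≈ 850.02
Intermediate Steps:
x = -1/8 (x = 1/(-8) = 1*(-1/8) = -1/8 ≈ -0.12500)
C*(-17) + x**2 = -50*(-17) + (-1/8)**2 = 850 + 1/64 = 54401/64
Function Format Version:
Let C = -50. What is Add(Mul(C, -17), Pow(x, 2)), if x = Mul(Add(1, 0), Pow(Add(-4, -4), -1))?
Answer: Rational(54401, 64) ≈ 850.02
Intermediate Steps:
x = Rational(-1, 8) (x = Mul(1, Pow(-8, -1)) = Mul(1, Rational(-1, 8)) = Rational(-1, 8) ≈ -0.12500)
Add(Mul(C, -17), Pow(x, 2)) = Add(Mul(-50, -17), Pow(Rational(-1, 8), 2)) = Add(850, Rational(1, 64)) = Rational(54401, 64)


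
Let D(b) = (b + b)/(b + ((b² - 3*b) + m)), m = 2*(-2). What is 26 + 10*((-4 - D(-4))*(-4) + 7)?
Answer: 240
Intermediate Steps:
m = -4
D(b) = 2*b/(-4 + b² - 2*b) (D(b) = (b + b)/(b + ((b² - 3*b) - 4)) = (2*b)/(b + (-4 + b² - 3*b)) = (2*b)/(-4 + b² - 2*b) = 2*b/(-4 + b² - 2*b))
26 + 10*((-4 - D(-4))*(-4) + 7) = 26 + 10*((-4 - 2*(-4)/(-4 + (-4)² - 2*(-4)))*(-4) + 7) = 26 + 10*((-4 - 2*(-4)/(-4 + 16 + 8))*(-4) + 7) = 26 + 10*((-4 - 2*(-4)/20)*(-4) + 7) = 26 + 10*((-4 - 1*(-⅖))*(-4) + 7) = 26 + 10*((-4 + ⅖)*(-4) + 7) = 26 + 10*(-18/5*(-4) + 7) = 26 + 10*(72/5 + 7) = 26 + 10*(107/5) = 26 + 214 = 240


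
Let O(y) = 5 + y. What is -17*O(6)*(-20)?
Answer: 3740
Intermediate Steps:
-17*O(6)*(-20) = -17*(5 + 6)*(-20) = -17*11*(-20) = -187*(-20) = 3740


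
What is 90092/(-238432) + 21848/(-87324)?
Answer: -817278509/1301302248 ≈ -0.62805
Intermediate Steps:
90092/(-238432) + 21848/(-87324) = 90092*(-1/238432) + 21848*(-1/87324) = -22523/59608 - 5462/21831 = -817278509/1301302248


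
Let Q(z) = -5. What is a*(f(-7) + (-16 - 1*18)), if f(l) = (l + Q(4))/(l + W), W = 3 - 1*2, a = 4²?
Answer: -512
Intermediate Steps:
a = 16
W = 1 (W = 3 - 2 = 1)
f(l) = (-5 + l)/(1 + l) (f(l) = (l - 5)/(l + 1) = (-5 + l)/(1 + l))
a*(f(-7) + (-16 - 1*18)) = 16*((-5 - 7)/(1 - 7) + (-16 - 1*18)) = 16*(-12/(-6) + (-16 - 18)) = 16*(-⅙*(-12) - 34) = 16*(2 - 34) = 16*(-32) = -512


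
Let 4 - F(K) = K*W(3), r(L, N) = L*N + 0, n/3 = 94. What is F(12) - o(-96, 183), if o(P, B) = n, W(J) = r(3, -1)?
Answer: -242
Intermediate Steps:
n = 282 (n = 3*94 = 282)
r(L, N) = L*N
W(J) = -3 (W(J) = 3*(-1) = -3)
o(P, B) = 282
F(K) = 4 + 3*K (F(K) = 4 - K*(-3) = 4 - (-3)*K = 4 + 3*K)
F(12) - o(-96, 183) = (4 + 3*12) - 1*282 = (4 + 36) - 282 = 40 - 282 = -242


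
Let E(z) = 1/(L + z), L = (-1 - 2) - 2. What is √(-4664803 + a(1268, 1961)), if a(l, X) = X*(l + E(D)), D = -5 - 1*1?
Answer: I*√263590426/11 ≈ 1476.0*I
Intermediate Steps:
D = -6 (D = -5 - 1 = -6)
L = -5 (L = -3 - 2 = -5)
E(z) = 1/(-5 + z)
a(l, X) = X*(-1/11 + l) (a(l, X) = X*(l + 1/(-5 - 6)) = X*(l + 1/(-11)) = X*(l - 1/11) = X*(-1/11 + l))
√(-4664803 + a(1268, 1961)) = √(-4664803 + 1961*(-1/11 + 1268)) = √(-4664803 + 1961*(13947/11)) = √(-4664803 + 27350067/11) = √(-23962766/11) = I*√263590426/11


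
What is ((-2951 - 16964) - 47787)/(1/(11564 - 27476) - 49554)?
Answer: 1077274224/788503249 ≈ 1.3662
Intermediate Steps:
((-2951 - 16964) - 47787)/(1/(11564 - 27476) - 49554) = (-19915 - 47787)/(1/(-15912) - 49554) = -67702/(-1/15912 - 49554) = -67702/(-788503249/15912) = -67702*(-15912/788503249) = 1077274224/788503249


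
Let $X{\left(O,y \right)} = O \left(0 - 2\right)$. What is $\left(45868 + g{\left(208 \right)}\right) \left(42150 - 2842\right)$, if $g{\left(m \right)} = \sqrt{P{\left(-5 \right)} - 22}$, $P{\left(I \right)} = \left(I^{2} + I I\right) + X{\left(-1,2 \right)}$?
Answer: $1802979344 + 39308 \sqrt{30} \approx 1.8032 \cdot 10^{9}$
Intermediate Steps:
$X{\left(O,y \right)} = - 2 O$ ($X{\left(O,y \right)} = O \left(-2\right) = - 2 O$)
$P{\left(I \right)} = 2 + 2 I^{2}$ ($P{\left(I \right)} = \left(I^{2} + I I\right) - -2 = \left(I^{2} + I^{2}\right) + 2 = 2 I^{2} + 2 = 2 + 2 I^{2}$)
$g{\left(m \right)} = \sqrt{30}$ ($g{\left(m \right)} = \sqrt{\left(2 + 2 \left(-5\right)^{2}\right) - 22} = \sqrt{\left(2 + 2 \cdot 25\right) - 22} = \sqrt{\left(2 + 50\right) - 22} = \sqrt{52 - 22} = \sqrt{30}$)
$\left(45868 + g{\left(208 \right)}\right) \left(42150 - 2842\right) = \left(45868 + \sqrt{30}\right) \left(42150 - 2842\right) = \left(45868 + \sqrt{30}\right) 39308 = 1802979344 + 39308 \sqrt{30}$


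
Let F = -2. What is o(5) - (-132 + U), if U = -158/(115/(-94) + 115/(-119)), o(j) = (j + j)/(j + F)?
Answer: 1547602/24495 ≈ 63.180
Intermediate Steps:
o(j) = 2*j/(-2 + j) (o(j) = (j + j)/(j - 2) = (2*j)/(-2 + j) = 2*j/(-2 + j))
U = 1767388/24495 (U = -158/(115*(-1/94) + 115*(-1/119)) = -158/(-115/94 - 115/119) = -158/(-24495/11186) = -158*(-11186/24495) = 1767388/24495 ≈ 72.153)
o(5) - (-132 + U) = 2*5/(-2 + 5) - (-132 + 1767388/24495) = 2*5/3 - 1*(-1465952/24495) = 2*5*(⅓) + 1465952/24495 = 10/3 + 1465952/24495 = 1547602/24495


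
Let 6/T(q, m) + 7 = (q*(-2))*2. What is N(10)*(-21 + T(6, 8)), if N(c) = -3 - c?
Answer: 8541/31 ≈ 275.52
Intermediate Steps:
T(q, m) = 6/(-7 - 4*q) (T(q, m) = 6/(-7 + (q*(-2))*2) = 6/(-7 - 2*q*2) = 6/(-7 - 4*q))
N(10)*(-21 + T(6, 8)) = (-3 - 1*10)*(-21 - 6/(7 + 4*6)) = (-3 - 10)*(-21 - 6/(7 + 24)) = -13*(-21 - 6/31) = -13*(-657/31) = 8541/31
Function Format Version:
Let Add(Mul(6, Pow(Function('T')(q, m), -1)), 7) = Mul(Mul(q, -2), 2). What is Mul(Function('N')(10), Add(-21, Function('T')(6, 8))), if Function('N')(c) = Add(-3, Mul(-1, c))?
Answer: Rational(8541, 31) ≈ 275.52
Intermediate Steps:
Function('T')(q, m) = Mul(6, Pow(Add(-7, Mul(-4, q)), -1)) (Function('T')(q, m) = Mul(6, Pow(Add(-7, Mul(Mul(q, -2), 2)), -1)) = Mul(6, Pow(Add(-7, Mul(Mul(-2, q), 2)), -1)) = Mul(6, Pow(Add(-7, Mul(-4, q)), -1)))
Mul(Function('N')(10), Add(-21, Function('T')(6, 8))) = Mul(Add(-3, Mul(-1, 10)), Add(-21, Mul(-6, Pow(Add(7, Mul(4, 6)), -1)))) = Mul(Add(-3, -10), Add(-21, Mul(-6, Pow(Add(7, 24), -1)))) = Mul(-13, Add(-21, Mul(-6, Pow(31, -1)))) = Mul(-13, Add(-21, Mul(-6, Rational(1, 31)))) = Mul(-13, Add(-21, Rational(-6, 31))) = Mul(-13, Rational(-657, 31)) = Rational(8541, 31)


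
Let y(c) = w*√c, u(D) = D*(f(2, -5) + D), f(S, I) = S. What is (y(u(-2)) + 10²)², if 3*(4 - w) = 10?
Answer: 10000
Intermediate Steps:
u(D) = D*(2 + D)
w = ⅔ (w = 4 - ⅓*10 = 4 - 10/3 = ⅔ ≈ 0.66667)
y(c) = 2*√c/3
(y(u(-2)) + 10²)² = (2*√(-2*(2 - 2))/3 + 10²)² = (2*√(-2*0)/3 + 100)² = (2*√0/3 + 100)² = ((⅔)*0 + 100)² = (0 + 100)² = 100² = 10000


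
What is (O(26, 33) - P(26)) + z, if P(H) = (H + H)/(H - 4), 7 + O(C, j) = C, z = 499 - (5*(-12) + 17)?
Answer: 6145/11 ≈ 558.64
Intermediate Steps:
z = 542 (z = 499 - (-60 + 17) = 499 - 1*(-43) = 499 + 43 = 542)
O(C, j) = -7 + C
P(H) = 2*H/(-4 + H) (P(H) = (2*H)/(-4 + H) = 2*H/(-4 + H))
(O(26, 33) - P(26)) + z = ((-7 + 26) - 2*26/(-4 + 26)) + 542 = (19 - 2*26/22) + 542 = (19 - 1*26/11) + 542 = (19 - 26/11) + 542 = 183/11 + 542 = 6145/11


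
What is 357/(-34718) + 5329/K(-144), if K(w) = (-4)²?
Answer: 92503255/277744 ≈ 333.05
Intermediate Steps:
K(w) = 16
357/(-34718) + 5329/K(-144) = 357/(-34718) + 5329/16 = 357*(-1/34718) + 5329*(1/16) = -357/34718 + 5329/16 = 92503255/277744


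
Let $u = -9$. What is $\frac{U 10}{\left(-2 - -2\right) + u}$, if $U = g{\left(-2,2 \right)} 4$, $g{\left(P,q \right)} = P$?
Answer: $\frac{80}{9} \approx 8.8889$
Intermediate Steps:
$U = -8$ ($U = \left(-2\right) 4 = -8$)
$\frac{U 10}{\left(-2 - -2\right) + u} = \frac{\left(-8\right) 10}{\left(-2 - -2\right) - 9} = - \frac{80}{\left(-2 + 2\right) - 9} = - \frac{80}{0 - 9} = - \frac{80}{-9} = \left(-80\right) \left(- \frac{1}{9}\right) = \frac{80}{9}$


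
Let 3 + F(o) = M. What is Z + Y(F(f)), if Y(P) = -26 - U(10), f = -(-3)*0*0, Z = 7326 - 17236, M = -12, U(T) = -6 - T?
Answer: -9920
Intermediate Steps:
Z = -9910
f = 0 (f = -3*0*0 = 0*0 = 0)
F(o) = -15 (F(o) = -3 - 12 = -15)
Y(P) = -10 (Y(P) = -26 - (-6 - 1*10) = -26 - (-6 - 10) = -26 - 1*(-16) = -26 + 16 = -10)
Z + Y(F(f)) = -9910 - 10 = -9920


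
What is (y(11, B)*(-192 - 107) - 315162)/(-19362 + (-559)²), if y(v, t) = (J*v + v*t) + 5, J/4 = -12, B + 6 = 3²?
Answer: -168652/293119 ≈ -0.57537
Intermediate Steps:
B = 3 (B = -6 + 3² = -6 + 9 = 3)
J = -48 (J = 4*(-12) = -48)
y(v, t) = 5 - 48*v + t*v (y(v, t) = (-48*v + v*t) + 5 = (-48*v + t*v) + 5 = 5 - 48*v + t*v)
(y(11, B)*(-192 - 107) - 315162)/(-19362 + (-559)²) = ((5 - 48*11 + 3*11)*(-192 - 107) - 315162)/(-19362 + (-559)²) = ((5 - 528 + 33)*(-299) - 315162)/(-19362 + 312481) = (-490*(-299) - 315162)/293119 = (146510 - 315162)*(1/293119) = -168652*1/293119 = -168652/293119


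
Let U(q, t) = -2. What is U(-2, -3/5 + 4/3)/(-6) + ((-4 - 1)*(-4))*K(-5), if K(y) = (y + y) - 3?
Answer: -779/3 ≈ -259.67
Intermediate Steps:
K(y) = -3 + 2*y (K(y) = 2*y - 3 = -3 + 2*y)
U(-2, -3/5 + 4/3)/(-6) + ((-4 - 1)*(-4))*K(-5) = -2/(-6) + ((-4 - 1)*(-4))*(-3 + 2*(-5)) = -2*(-1/6) + (-5*(-4))*(-3 - 10) = 1/3 + 20*(-13) = 1/3 - 260 = -779/3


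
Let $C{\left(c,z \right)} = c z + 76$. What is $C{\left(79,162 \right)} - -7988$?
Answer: $20862$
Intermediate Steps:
$C{\left(c,z \right)} = 76 + c z$
$C{\left(79,162 \right)} - -7988 = \left(76 + 79 \cdot 162\right) - -7988 = \left(76 + 12798\right) + 7988 = 12874 + 7988 = 20862$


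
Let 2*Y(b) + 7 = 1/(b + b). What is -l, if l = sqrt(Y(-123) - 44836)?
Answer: -I*sqrt(2713507305)/246 ≈ -211.75*I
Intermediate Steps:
Y(b) = -7/2 + 1/(4*b) (Y(b) = -7/2 + 1/(2*(b + b)) = -7/2 + 1/(2*((2*b))) = -7/2 + (1/(2*b))/2 = -7/2 + 1/(4*b))
l = I*sqrt(2713507305)/246 (l = sqrt((1/4)*(1 - 14*(-123))/(-123) - 44836) = sqrt((1/4)*(-1/123)*(1 + 1722) - 44836) = sqrt((1/4)*(-1/123)*1723 - 44836) = sqrt(-1723/492 - 44836) = sqrt(-22061035/492) = I*sqrt(2713507305)/246 ≈ 211.75*I)
-l = -I*sqrt(2713507305)/246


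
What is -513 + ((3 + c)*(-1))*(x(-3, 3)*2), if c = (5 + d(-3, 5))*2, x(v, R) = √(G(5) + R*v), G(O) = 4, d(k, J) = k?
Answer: -513 - 14*I*√5 ≈ -513.0 - 31.305*I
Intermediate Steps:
x(v, R) = √(4 + R*v)
c = 4 (c = (5 - 3)*2 = 2*2 = 4)
-513 + ((3 + c)*(-1))*(x(-3, 3)*2) = -513 + ((3 + 4)*(-1))*(√(4 + 3*(-3))*2) = -513 + (7*(-1))*(√(4 - 9)*2) = -513 - 7*√(-5)*2 = -513 - 7*I*√5*2 = -513 - 14*I*√5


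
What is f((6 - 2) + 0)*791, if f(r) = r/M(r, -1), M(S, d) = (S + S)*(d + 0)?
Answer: -791/2 ≈ -395.50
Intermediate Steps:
M(S, d) = 2*S*d (M(S, d) = (2*S)*d = 2*S*d)
f(r) = -½ (f(r) = r/((2*r*(-1))) = r/((-2*r)) = r*(-1/(2*r)) = -½)
f((6 - 2) + 0)*791 = -½*791 = -791/2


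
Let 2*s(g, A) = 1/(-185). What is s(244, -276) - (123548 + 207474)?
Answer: -122478141/370 ≈ -3.3102e+5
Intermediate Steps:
s(g, A) = -1/370 (s(g, A) = (½)/(-185) = (½)*(-1/185) = -1/370)
s(244, -276) - (123548 + 207474) = -1/370 - (123548 + 207474) = -1/370 - 1*331022 = -1/370 - 331022 = -122478141/370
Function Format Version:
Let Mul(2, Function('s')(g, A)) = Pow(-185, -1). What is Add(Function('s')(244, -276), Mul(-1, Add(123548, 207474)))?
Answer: Rational(-122478141, 370) ≈ -3.3102e+5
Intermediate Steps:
Function('s')(g, A) = Rational(-1, 370) (Function('s')(g, A) = Mul(Rational(1, 2), Pow(-185, -1)) = Mul(Rational(1, 2), Rational(-1, 185)) = Rational(-1, 370))
Add(Function('s')(244, -276), Mul(-1, Add(123548, 207474))) = Add(Rational(-1, 370), Mul(-1, Add(123548, 207474))) = Add(Rational(-1, 370), Mul(-1, 331022)) = Add(Rational(-1, 370), -331022) = Rational(-122478141, 370)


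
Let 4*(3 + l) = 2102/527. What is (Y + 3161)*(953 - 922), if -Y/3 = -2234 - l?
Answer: 10389269/34 ≈ 3.0557e+5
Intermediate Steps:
l = -2111/1054 (l = -3 + (2102/527)/4 = -3 + (2102*(1/527))/4 = -3 + (1/4)*(2102/527) = -3 + 1051/1054 = -2111/1054 ≈ -2.0028)
Y = 7057575/1054 (Y = -3*(-2234 - 1*(-2111/1054)) = -3*(-2234 + 2111/1054) = -3*(-2352525/1054) = 7057575/1054 ≈ 6696.0)
(Y + 3161)*(953 - 922) = (7057575/1054 + 3161)*(953 - 922) = (10389269/1054)*31 = 10389269/34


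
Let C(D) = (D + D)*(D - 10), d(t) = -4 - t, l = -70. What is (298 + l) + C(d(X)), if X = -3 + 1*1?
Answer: 276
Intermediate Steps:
X = -2 (X = -3 + 1 = -2)
C(D) = 2*D*(-10 + D) (C(D) = (2*D)*(-10 + D) = 2*D*(-10 + D))
(298 + l) + C(d(X)) = (298 - 70) + 2*(-4 - 1*(-2))*(-10 + (-4 - 1*(-2))) = 228 + 2*(-4 + 2)*(-10 + (-4 + 2)) = 228 + 2*(-2)*(-10 - 2) = 228 + 2*(-2)*(-12) = 228 + 48 = 276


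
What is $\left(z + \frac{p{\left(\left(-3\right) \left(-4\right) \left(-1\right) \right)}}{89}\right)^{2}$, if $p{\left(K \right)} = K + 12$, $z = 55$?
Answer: $3025$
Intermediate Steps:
$p{\left(K \right)} = 12 + K$
$\left(z + \frac{p{\left(\left(-3\right) \left(-4\right) \left(-1\right) \right)}}{89}\right)^{2} = \left(55 + \frac{12 + \left(-3\right) \left(-4\right) \left(-1\right)}{89}\right)^{2} = \left(55 + \left(12 + 12 \left(-1\right)\right) \frac{1}{89}\right)^{2} = \left(55 + \left(12 - 12\right) \frac{1}{89}\right)^{2} = \left(55 + 0 \cdot \frac{1}{89}\right)^{2} = \left(55 + 0\right)^{2} = 55^{2} = 3025$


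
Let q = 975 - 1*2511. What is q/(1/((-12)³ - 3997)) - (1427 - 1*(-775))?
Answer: 8791398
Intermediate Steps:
q = -1536 (q = 975 - 2511 = -1536)
q/(1/((-12)³ - 3997)) - (1427 - 1*(-775)) = -1536/(1/((-12)³ - 3997)) - (1427 - 1*(-775)) = -1536/(1/(-1728 - 3997)) - (1427 + 775) = -1536/(1/(-5725)) - 1*2202 = -1536/(-1/5725) - 2202 = -1536*(-5725) - 2202 = 8793600 - 2202 = 8791398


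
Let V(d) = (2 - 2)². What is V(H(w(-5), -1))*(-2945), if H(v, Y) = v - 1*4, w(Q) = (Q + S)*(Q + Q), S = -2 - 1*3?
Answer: 0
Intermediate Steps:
S = -5 (S = -2 - 3 = -5)
w(Q) = 2*Q*(-5 + Q) (w(Q) = (Q - 5)*(Q + Q) = (-5 + Q)*(2*Q) = 2*Q*(-5 + Q))
H(v, Y) = -4 + v (H(v, Y) = v - 4 = -4 + v)
V(d) = 0 (V(d) = 0² = 0)
V(H(w(-5), -1))*(-2945) = 0*(-2945) = 0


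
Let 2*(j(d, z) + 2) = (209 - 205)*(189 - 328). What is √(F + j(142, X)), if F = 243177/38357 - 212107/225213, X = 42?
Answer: I*√169353610054397702538/785317731 ≈ 16.571*I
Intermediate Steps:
j(d, z) = -280 (j(d, z) = -2 + ((209 - 205)*(189 - 328))/2 = -2 + (4*(-139))/2 = -2 + (½)*(-556) = -2 - 278 = -280)
F = 4239166682/785317731 (F = 243177*(1/38357) - 212107*1/225213 = 22107/3487 - 212107/225213 = 4239166682/785317731 ≈ 5.3980)
√(F + j(142, X)) = √(4239166682/785317731 - 280) = √(-215649797998/785317731) = I*√169353610054397702538/785317731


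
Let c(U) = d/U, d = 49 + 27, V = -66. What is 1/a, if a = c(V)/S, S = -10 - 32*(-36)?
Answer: -18843/19 ≈ -991.74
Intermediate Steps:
d = 76
S = 1142 (S = -10 + 1152 = 1142)
c(U) = 76/U
a = -19/18843 (a = (76/(-66))/1142 = (76*(-1/66))*(1/1142) = -38/33*1/1142 = -19/18843 ≈ -0.0010083)
1/a = 1/(-19/18843) = -18843/19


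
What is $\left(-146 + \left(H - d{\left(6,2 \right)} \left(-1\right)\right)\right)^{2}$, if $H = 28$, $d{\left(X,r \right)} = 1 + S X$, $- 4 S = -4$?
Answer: $12321$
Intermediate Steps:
$S = 1$ ($S = \left(- \frac{1}{4}\right) \left(-4\right) = 1$)
$d{\left(X,r \right)} = 1 + X$ ($d{\left(X,r \right)} = 1 + 1 X = 1 + X$)
$\left(-146 + \left(H - d{\left(6,2 \right)} \left(-1\right)\right)\right)^{2} = \left(-146 + \left(28 - \left(1 + 6\right) \left(-1\right)\right)\right)^{2} = \left(-146 + \left(28 - 7 \left(-1\right)\right)\right)^{2} = \left(-146 + \left(28 - -7\right)\right)^{2} = \left(-146 + \left(28 + 7\right)\right)^{2} = \left(-146 + 35\right)^{2} = \left(-111\right)^{2} = 12321$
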